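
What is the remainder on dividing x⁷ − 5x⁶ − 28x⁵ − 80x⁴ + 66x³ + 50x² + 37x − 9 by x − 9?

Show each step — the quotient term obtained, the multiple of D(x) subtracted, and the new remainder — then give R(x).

R(x) = 0

Step 1: lead(x⁷ − 5x⁶ − 28x⁵ − 80x⁴ + 66x³ + 50x² + 37x − 9) ÷ lead(D) = x⁷ ÷ x = x⁶. Subtract (x⁶)·D = x⁷ − 9x⁶. Remainder: 4x⁶ − 28x⁵ − 80x⁴ + 66x³ + 50x² + 37x − 9.
Step 2: lead(4x⁶ − 28x⁵ − 80x⁴ + 66x³ + 50x² + 37x − 9) ÷ lead(D) = 4x⁶ ÷ x = 4x⁵. Subtract (4x⁵)·D = 4x⁶ − 36x⁵. Remainder: 8x⁵ − 80x⁴ + 66x³ + 50x² + 37x − 9.
Step 3: lead(8x⁵ − 80x⁴ + 66x³ + 50x² + 37x − 9) ÷ lead(D) = 8x⁵ ÷ x = 8x⁴. Subtract (8x⁴)·D = 8x⁵ − 72x⁴. Remainder: −8x⁴ + 66x³ + 50x² + 37x − 9.
Step 4: lead(−8x⁴ + 66x³ + 50x² + 37x − 9) ÷ lead(D) = −8x⁴ ÷ x = −8x³. Subtract (−8x³)·D = −8x⁴ + 72x³. Remainder: −6x³ + 50x² + 37x − 9.
Step 5: lead(−6x³ + 50x² + 37x − 9) ÷ lead(D) = −6x³ ÷ x = −6x². Subtract (−6x²)·D = −6x³ + 54x². Remainder: −4x² + 37x − 9.
Step 6: lead(−4x² + 37x − 9) ÷ lead(D) = −4x² ÷ x = −4x. Subtract (−4x)·D = −4x² + 36x. Remainder: x − 9.
Step 7: lead(x − 9) ÷ lead(D) = x ÷ x = 1. Subtract (1)·D = x − 9. Remainder: 0.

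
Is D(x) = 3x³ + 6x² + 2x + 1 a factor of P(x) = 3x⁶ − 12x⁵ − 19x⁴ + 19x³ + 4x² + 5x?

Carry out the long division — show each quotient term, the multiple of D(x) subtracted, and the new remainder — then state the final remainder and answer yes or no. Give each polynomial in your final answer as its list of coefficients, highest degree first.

R = [0], so D(x) is a factor of P(x). yes

Step 1: lead(3x⁶ − 12x⁵ − 19x⁴ + 19x³ + 4x² + 5x) ÷ lead(D) = 3x⁶ ÷ 3x³ = x³. Subtract (x³)·D = 3x⁶ + 6x⁵ + 2x⁴ + x³. Remainder: −18x⁵ − 21x⁴ + 18x³ + 4x² + 5x.
Step 2: lead(−18x⁵ − 21x⁴ + 18x³ + 4x² + 5x) ÷ lead(D) = −18x⁵ ÷ 3x³ = −6x². Subtract (−6x²)·D = −18x⁵ − 36x⁴ − 12x³ − 6x². Remainder: 15x⁴ + 30x³ + 10x² + 5x.
Step 3: lead(15x⁴ + 30x³ + 10x² + 5x) ÷ lead(D) = 15x⁴ ÷ 3x³ = 5x. Subtract (5x)·D = 15x⁴ + 30x³ + 10x² + 5x. Remainder: 0.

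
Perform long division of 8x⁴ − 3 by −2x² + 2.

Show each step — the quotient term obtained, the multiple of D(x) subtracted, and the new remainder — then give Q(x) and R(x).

Q(x) = −4x² − 4; R(x) = 5

Step 1: lead(8x⁴ − 3) ÷ lead(D) = 8x⁴ ÷ −2x² = −4x². Subtract (−4x²)·D = 8x⁴ − 8x². Remainder: 8x² − 3.
Step 2: lead(8x² − 3) ÷ lead(D) = 8x² ÷ −2x² = −4. Subtract (−4)·D = 8x² − 8. Remainder: 5.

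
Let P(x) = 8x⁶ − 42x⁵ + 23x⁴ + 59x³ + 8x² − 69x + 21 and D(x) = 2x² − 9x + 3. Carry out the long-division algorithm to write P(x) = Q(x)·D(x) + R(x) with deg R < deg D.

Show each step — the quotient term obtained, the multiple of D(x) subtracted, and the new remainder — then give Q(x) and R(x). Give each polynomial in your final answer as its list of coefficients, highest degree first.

Q = [4, -3, -8, -2, 7]; R = [0]

Step 1: lead(8x⁶ − 42x⁵ + 23x⁴ + 59x³ + 8x² − 69x + 21) ÷ lead(D) = 8x⁶ ÷ 2x² = 4x⁴. Subtract (4x⁴)·D = 8x⁶ − 36x⁵ + 12x⁴. Remainder: −6x⁵ + 11x⁴ + 59x³ + 8x² − 69x + 21.
Step 2: lead(−6x⁵ + 11x⁴ + 59x³ + 8x² − 69x + 21) ÷ lead(D) = −6x⁵ ÷ 2x² = −3x³. Subtract (−3x³)·D = −6x⁵ + 27x⁴ − 9x³. Remainder: −16x⁴ + 68x³ + 8x² − 69x + 21.
Step 3: lead(−16x⁴ + 68x³ + 8x² − 69x + 21) ÷ lead(D) = −16x⁴ ÷ 2x² = −8x². Subtract (−8x²)·D = −16x⁴ + 72x³ − 24x². Remainder: −4x³ + 32x² − 69x + 21.
Step 4: lead(−4x³ + 32x² − 69x + 21) ÷ lead(D) = −4x³ ÷ 2x² = −2x. Subtract (−2x)·D = −4x³ + 18x² − 6x. Remainder: 14x² − 63x + 21.
Step 5: lead(14x² − 63x + 21) ÷ lead(D) = 14x² ÷ 2x² = 7. Subtract (7)·D = 14x² − 63x + 21. Remainder: 0.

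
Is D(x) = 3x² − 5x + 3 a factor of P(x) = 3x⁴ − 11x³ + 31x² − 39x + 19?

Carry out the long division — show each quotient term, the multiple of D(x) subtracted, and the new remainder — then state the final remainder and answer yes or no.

Step 1: lead(3x⁴ − 11x³ + 31x² − 39x + 19) ÷ lead(D) = 3x⁴ ÷ 3x² = x². Subtract (x²)·D = 3x⁴ − 5x³ + 3x². Remainder: −6x³ + 28x² − 39x + 19.
Step 2: lead(−6x³ + 28x² − 39x + 19) ÷ lead(D) = −6x³ ÷ 3x² = −2x. Subtract (−2x)·D = −6x³ + 10x² − 6x. Remainder: 18x² − 33x + 19.
Step 3: lead(18x² − 33x + 19) ÷ lead(D) = 18x² ÷ 3x² = 6. Subtract (6)·D = 18x² − 30x + 18. Remainder: −3x + 1.

R(x) = −3x + 1, so D(x) is not a factor of P(x). no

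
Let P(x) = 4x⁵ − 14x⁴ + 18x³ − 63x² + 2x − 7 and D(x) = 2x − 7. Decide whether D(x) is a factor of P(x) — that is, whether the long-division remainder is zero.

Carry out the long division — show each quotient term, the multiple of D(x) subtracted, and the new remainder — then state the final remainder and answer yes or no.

Step 1: lead(4x⁵ − 14x⁴ + 18x³ − 63x² + 2x − 7) ÷ lead(D) = 4x⁵ ÷ 2x = 2x⁴. Subtract (2x⁴)·D = 4x⁵ − 14x⁴. Remainder: 18x³ − 63x² + 2x − 7.
Step 2: lead(18x³ − 63x² + 2x − 7) ÷ lead(D) = 18x³ ÷ 2x = 9x². Subtract (9x²)·D = 18x³ − 63x². Remainder: 2x − 7.
Step 3: lead(2x − 7) ÷ lead(D) = 2x ÷ 2x = 1. Subtract (1)·D = 2x − 7. Remainder: 0.

R(x) = 0, so D(x) is a factor of P(x). yes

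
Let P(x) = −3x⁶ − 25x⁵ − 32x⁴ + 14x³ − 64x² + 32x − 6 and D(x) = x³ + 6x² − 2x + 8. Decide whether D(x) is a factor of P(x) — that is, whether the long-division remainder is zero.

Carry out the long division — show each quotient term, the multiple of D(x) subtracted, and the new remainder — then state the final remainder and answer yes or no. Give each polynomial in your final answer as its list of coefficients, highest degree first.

R = [-6], so D(x) is not a factor of P(x). no

Step 1: lead(−3x⁶ − 25x⁵ − 32x⁴ + 14x³ − 64x² + 32x − 6) ÷ lead(D) = −3x⁶ ÷ x³ = −3x³. Subtract (−3x³)·D = −3x⁶ − 18x⁵ + 6x⁴ − 24x³. Remainder: −7x⁵ − 38x⁴ + 38x³ − 64x² + 32x − 6.
Step 2: lead(−7x⁵ − 38x⁴ + 38x³ − 64x² + 32x − 6) ÷ lead(D) = −7x⁵ ÷ x³ = −7x². Subtract (−7x²)·D = −7x⁵ − 42x⁴ + 14x³ − 56x². Remainder: 4x⁴ + 24x³ − 8x² + 32x − 6.
Step 3: lead(4x⁴ + 24x³ − 8x² + 32x − 6) ÷ lead(D) = 4x⁴ ÷ x³ = 4x. Subtract (4x)·D = 4x⁴ + 24x³ − 8x² + 32x. Remainder: −6.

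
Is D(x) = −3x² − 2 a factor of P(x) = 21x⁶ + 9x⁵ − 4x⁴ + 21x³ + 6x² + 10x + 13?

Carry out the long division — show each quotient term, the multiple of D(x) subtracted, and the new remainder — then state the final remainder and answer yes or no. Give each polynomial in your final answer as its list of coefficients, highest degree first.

Step 1: lead(21x⁶ + 9x⁵ − 4x⁴ + 21x³ + 6x² + 10x + 13) ÷ lead(D) = 21x⁶ ÷ −3x² = −7x⁴. Subtract (−7x⁴)·D = 21x⁶ + 14x⁴. Remainder: 9x⁵ − 18x⁴ + 21x³ + 6x² + 10x + 13.
Step 2: lead(9x⁵ − 18x⁴ + 21x³ + 6x² + 10x + 13) ÷ lead(D) = 9x⁵ ÷ −3x² = −3x³. Subtract (−3x³)·D = 9x⁵ + 6x³. Remainder: −18x⁴ + 15x³ + 6x² + 10x + 13.
Step 3: lead(−18x⁴ + 15x³ + 6x² + 10x + 13) ÷ lead(D) = −18x⁴ ÷ −3x² = 6x². Subtract (6x²)·D = −18x⁴ − 12x². Remainder: 15x³ + 18x² + 10x + 13.
Step 4: lead(15x³ + 18x² + 10x + 13) ÷ lead(D) = 15x³ ÷ −3x² = −5x. Subtract (−5x)·D = 15x³ + 10x. Remainder: 18x² + 13.
Step 5: lead(18x² + 13) ÷ lead(D) = 18x² ÷ −3x² = −6. Subtract (−6)·D = 18x² + 12. Remainder: 1.

R = [1], so D(x) is not a factor of P(x). no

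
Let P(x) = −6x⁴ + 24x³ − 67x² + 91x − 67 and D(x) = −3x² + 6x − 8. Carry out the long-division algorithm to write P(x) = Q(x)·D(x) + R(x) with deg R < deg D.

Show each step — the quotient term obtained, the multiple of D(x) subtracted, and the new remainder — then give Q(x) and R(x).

Q(x) = 2x² − 4x + 9; R(x) = 5x + 5

Step 1: lead(−6x⁴ + 24x³ − 67x² + 91x − 67) ÷ lead(D) = −6x⁴ ÷ −3x² = 2x². Subtract (2x²)·D = −6x⁴ + 12x³ − 16x². Remainder: 12x³ − 51x² + 91x − 67.
Step 2: lead(12x³ − 51x² + 91x − 67) ÷ lead(D) = 12x³ ÷ −3x² = −4x. Subtract (−4x)·D = 12x³ − 24x² + 32x. Remainder: −27x² + 59x − 67.
Step 3: lead(−27x² + 59x − 67) ÷ lead(D) = −27x² ÷ −3x² = 9. Subtract (9)·D = −27x² + 54x − 72. Remainder: 5x + 5.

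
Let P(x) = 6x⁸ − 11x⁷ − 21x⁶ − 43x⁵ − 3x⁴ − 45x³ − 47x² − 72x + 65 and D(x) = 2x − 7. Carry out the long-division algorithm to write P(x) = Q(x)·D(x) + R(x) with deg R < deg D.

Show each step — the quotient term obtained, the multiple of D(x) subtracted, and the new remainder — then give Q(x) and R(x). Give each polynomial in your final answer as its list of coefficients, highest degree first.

Step 1: lead(6x⁸ − 11x⁷ − 21x⁶ − 43x⁵ − 3x⁴ − 45x³ − 47x² − 72x + 65) ÷ lead(D) = 6x⁸ ÷ 2x = 3x⁷. Subtract (3x⁷)·D = 6x⁸ − 21x⁷. Remainder: 10x⁷ − 21x⁶ − 43x⁵ − 3x⁴ − 45x³ − 47x² − 72x + 65.
Step 2: lead(10x⁷ − 21x⁶ − 43x⁵ − 3x⁴ − 45x³ − 47x² − 72x + 65) ÷ lead(D) = 10x⁷ ÷ 2x = 5x⁶. Subtract (5x⁶)·D = 10x⁷ − 35x⁶. Remainder: 14x⁶ − 43x⁵ − 3x⁴ − 45x³ − 47x² − 72x + 65.
Step 3: lead(14x⁶ − 43x⁵ − 3x⁴ − 45x³ − 47x² − 72x + 65) ÷ lead(D) = 14x⁶ ÷ 2x = 7x⁵. Subtract (7x⁵)·D = 14x⁶ − 49x⁵. Remainder: 6x⁵ − 3x⁴ − 45x³ − 47x² − 72x + 65.
Step 4: lead(6x⁵ − 3x⁴ − 45x³ − 47x² − 72x + 65) ÷ lead(D) = 6x⁵ ÷ 2x = 3x⁴. Subtract (3x⁴)·D = 6x⁵ − 21x⁴. Remainder: 18x⁴ − 45x³ − 47x² − 72x + 65.
Step 5: lead(18x⁴ − 45x³ − 47x² − 72x + 65) ÷ lead(D) = 18x⁴ ÷ 2x = 9x³. Subtract (9x³)·D = 18x⁴ − 63x³. Remainder: 18x³ − 47x² − 72x + 65.
Step 6: lead(18x³ − 47x² − 72x + 65) ÷ lead(D) = 18x³ ÷ 2x = 9x². Subtract (9x²)·D = 18x³ − 63x². Remainder: 16x² − 72x + 65.
Step 7: lead(16x² − 72x + 65) ÷ lead(D) = 16x² ÷ 2x = 8x. Subtract (8x)·D = 16x² − 56x. Remainder: −16x + 65.
Step 8: lead(−16x + 65) ÷ lead(D) = −16x ÷ 2x = −8. Subtract (−8)·D = −16x + 56. Remainder: 9.

Q = [3, 5, 7, 3, 9, 9, 8, -8]; R = [9]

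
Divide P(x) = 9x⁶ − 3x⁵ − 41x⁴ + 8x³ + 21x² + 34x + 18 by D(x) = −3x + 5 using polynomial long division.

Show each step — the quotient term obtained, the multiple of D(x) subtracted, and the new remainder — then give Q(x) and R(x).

Step 1: lead(9x⁶ − 3x⁵ − 41x⁴ + 8x³ + 21x² + 34x + 18) ÷ lead(D) = 9x⁶ ÷ −3x = −3x⁵. Subtract (−3x⁵)·D = 9x⁶ − 15x⁵. Remainder: 12x⁵ − 41x⁴ + 8x³ + 21x² + 34x + 18.
Step 2: lead(12x⁵ − 41x⁴ + 8x³ + 21x² + 34x + 18) ÷ lead(D) = 12x⁵ ÷ −3x = −4x⁴. Subtract (−4x⁴)·D = 12x⁵ − 20x⁴. Remainder: −21x⁴ + 8x³ + 21x² + 34x + 18.
Step 3: lead(−21x⁴ + 8x³ + 21x² + 34x + 18) ÷ lead(D) = −21x⁴ ÷ −3x = 7x³. Subtract (7x³)·D = −21x⁴ + 35x³. Remainder: −27x³ + 21x² + 34x + 18.
Step 4: lead(−27x³ + 21x² + 34x + 18) ÷ lead(D) = −27x³ ÷ −3x = 9x². Subtract (9x²)·D = −27x³ + 45x². Remainder: −24x² + 34x + 18.
Step 5: lead(−24x² + 34x + 18) ÷ lead(D) = −24x² ÷ −3x = 8x. Subtract (8x)·D = −24x² + 40x. Remainder: −6x + 18.
Step 6: lead(−6x + 18) ÷ lead(D) = −6x ÷ −3x = 2. Subtract (2)·D = −6x + 10. Remainder: 8.

Q(x) = −3x⁵ − 4x⁴ + 7x³ + 9x² + 8x + 2; R(x) = 8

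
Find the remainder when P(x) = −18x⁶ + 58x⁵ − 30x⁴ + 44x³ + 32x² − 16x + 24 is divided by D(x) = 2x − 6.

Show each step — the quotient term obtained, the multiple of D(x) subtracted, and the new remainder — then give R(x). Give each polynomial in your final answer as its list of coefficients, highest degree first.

Step 1: lead(−18x⁶ + 58x⁵ − 30x⁴ + 44x³ + 32x² − 16x + 24) ÷ lead(D) = −18x⁶ ÷ 2x = −9x⁵. Subtract (−9x⁵)·D = −18x⁶ + 54x⁵. Remainder: 4x⁵ − 30x⁴ + 44x³ + 32x² − 16x + 24.
Step 2: lead(4x⁵ − 30x⁴ + 44x³ + 32x² − 16x + 24) ÷ lead(D) = 4x⁵ ÷ 2x = 2x⁴. Subtract (2x⁴)·D = 4x⁵ − 12x⁴. Remainder: −18x⁴ + 44x³ + 32x² − 16x + 24.
Step 3: lead(−18x⁴ + 44x³ + 32x² − 16x + 24) ÷ lead(D) = −18x⁴ ÷ 2x = −9x³. Subtract (−9x³)·D = −18x⁴ + 54x³. Remainder: −10x³ + 32x² − 16x + 24.
Step 4: lead(−10x³ + 32x² − 16x + 24) ÷ lead(D) = −10x³ ÷ 2x = −5x². Subtract (−5x²)·D = −10x³ + 30x². Remainder: 2x² − 16x + 24.
Step 5: lead(2x² − 16x + 24) ÷ lead(D) = 2x² ÷ 2x = x. Subtract (x)·D = 2x² − 6x. Remainder: −10x + 24.
Step 6: lead(−10x + 24) ÷ lead(D) = −10x ÷ 2x = −5. Subtract (−5)·D = −10x + 30. Remainder: −6.

R = [-6]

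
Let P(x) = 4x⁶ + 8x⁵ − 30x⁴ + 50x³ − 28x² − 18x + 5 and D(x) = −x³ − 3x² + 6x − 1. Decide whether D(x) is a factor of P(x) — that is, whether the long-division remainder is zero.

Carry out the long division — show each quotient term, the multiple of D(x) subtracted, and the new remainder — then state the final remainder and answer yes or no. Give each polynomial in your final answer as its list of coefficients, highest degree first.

Step 1: lead(4x⁶ + 8x⁵ − 30x⁴ + 50x³ − 28x² − 18x + 5) ÷ lead(D) = 4x⁶ ÷ −x³ = −4x³. Subtract (−4x³)·D = 4x⁶ + 12x⁵ − 24x⁴ + 4x³. Remainder: −4x⁵ − 6x⁴ + 46x³ − 28x² − 18x + 5.
Step 2: lead(−4x⁵ − 6x⁴ + 46x³ − 28x² − 18x + 5) ÷ lead(D) = −4x⁵ ÷ −x³ = 4x². Subtract (4x²)·D = −4x⁵ − 12x⁴ + 24x³ − 4x². Remainder: 6x⁴ + 22x³ − 24x² − 18x + 5.
Step 3: lead(6x⁴ + 22x³ − 24x² − 18x + 5) ÷ lead(D) = 6x⁴ ÷ −x³ = −6x. Subtract (−6x)·D = 6x⁴ + 18x³ − 36x² + 6x. Remainder: 4x³ + 12x² − 24x + 5.
Step 4: lead(4x³ + 12x² − 24x + 5) ÷ lead(D) = 4x³ ÷ −x³ = −4. Subtract (−4)·D = 4x³ + 12x² − 24x + 4. Remainder: 1.

R = [1], so D(x) is not a factor of P(x). no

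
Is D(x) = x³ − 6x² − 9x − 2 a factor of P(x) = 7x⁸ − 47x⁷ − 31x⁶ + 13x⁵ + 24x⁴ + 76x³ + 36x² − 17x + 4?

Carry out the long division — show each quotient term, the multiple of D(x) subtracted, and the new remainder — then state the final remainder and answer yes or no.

R(x) = −7x + 8, so D(x) is not a factor of P(x). no

Step 1: lead(7x⁸ − 47x⁷ − 31x⁶ + 13x⁵ + 24x⁴ + 76x³ + 36x² − 17x + 4) ÷ lead(D) = 7x⁸ ÷ x³ = 7x⁵. Subtract (7x⁵)·D = 7x⁸ − 42x⁷ − 63x⁶ − 14x⁵. Remainder: −5x⁷ + 32x⁶ + 27x⁵ + 24x⁴ + 76x³ + 36x² − 17x + 4.
Step 2: lead(−5x⁷ + 32x⁶ + 27x⁵ + 24x⁴ + 76x³ + 36x² − 17x + 4) ÷ lead(D) = −5x⁷ ÷ x³ = −5x⁴. Subtract (−5x⁴)·D = −5x⁷ + 30x⁶ + 45x⁵ + 10x⁴. Remainder: 2x⁶ − 18x⁵ + 14x⁴ + 76x³ + 36x² − 17x + 4.
Step 3: lead(2x⁶ − 18x⁵ + 14x⁴ + 76x³ + 36x² − 17x + 4) ÷ lead(D) = 2x⁶ ÷ x³ = 2x³. Subtract (2x³)·D = 2x⁶ − 12x⁵ − 18x⁴ − 4x³. Remainder: −6x⁵ + 32x⁴ + 80x³ + 36x² − 17x + 4.
Step 4: lead(−6x⁵ + 32x⁴ + 80x³ + 36x² − 17x + 4) ÷ lead(D) = −6x⁵ ÷ x³ = −6x². Subtract (−6x²)·D = −6x⁵ + 36x⁴ + 54x³ + 12x². Remainder: −4x⁴ + 26x³ + 24x² − 17x + 4.
Step 5: lead(−4x⁴ + 26x³ + 24x² − 17x + 4) ÷ lead(D) = −4x⁴ ÷ x³ = −4x. Subtract (−4x)·D = −4x⁴ + 24x³ + 36x² + 8x. Remainder: 2x³ − 12x² − 25x + 4.
Step 6: lead(2x³ − 12x² − 25x + 4) ÷ lead(D) = 2x³ ÷ x³ = 2. Subtract (2)·D = 2x³ − 12x² − 18x − 4. Remainder: −7x + 8.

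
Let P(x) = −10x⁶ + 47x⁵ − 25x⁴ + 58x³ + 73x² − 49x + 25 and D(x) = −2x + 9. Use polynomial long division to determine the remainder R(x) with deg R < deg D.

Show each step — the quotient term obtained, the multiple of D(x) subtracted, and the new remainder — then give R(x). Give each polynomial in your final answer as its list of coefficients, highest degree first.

R = [7]

Step 1: lead(−10x⁶ + 47x⁵ − 25x⁴ + 58x³ + 73x² − 49x + 25) ÷ lead(D) = −10x⁶ ÷ −2x = 5x⁵. Subtract (5x⁵)·D = −10x⁶ + 45x⁵. Remainder: 2x⁵ − 25x⁴ + 58x³ + 73x² − 49x + 25.
Step 2: lead(2x⁵ − 25x⁴ + 58x³ + 73x² − 49x + 25) ÷ lead(D) = 2x⁵ ÷ −2x = −x⁴. Subtract (−x⁴)·D = 2x⁵ − 9x⁴. Remainder: −16x⁴ + 58x³ + 73x² − 49x + 25.
Step 3: lead(−16x⁴ + 58x³ + 73x² − 49x + 25) ÷ lead(D) = −16x⁴ ÷ −2x = 8x³. Subtract (8x³)·D = −16x⁴ + 72x³. Remainder: −14x³ + 73x² − 49x + 25.
Step 4: lead(−14x³ + 73x² − 49x + 25) ÷ lead(D) = −14x³ ÷ −2x = 7x². Subtract (7x²)·D = −14x³ + 63x². Remainder: 10x² − 49x + 25.
Step 5: lead(10x² − 49x + 25) ÷ lead(D) = 10x² ÷ −2x = −5x. Subtract (−5x)·D = 10x² − 45x. Remainder: −4x + 25.
Step 6: lead(−4x + 25) ÷ lead(D) = −4x ÷ −2x = 2. Subtract (2)·D = −4x + 18. Remainder: 7.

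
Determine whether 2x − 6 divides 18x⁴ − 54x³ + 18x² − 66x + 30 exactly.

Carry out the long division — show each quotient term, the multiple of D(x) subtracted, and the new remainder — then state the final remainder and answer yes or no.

Step 1: lead(18x⁴ − 54x³ + 18x² − 66x + 30) ÷ lead(D) = 18x⁴ ÷ 2x = 9x³. Subtract (9x³)·D = 18x⁴ − 54x³. Remainder: 18x² − 66x + 30.
Step 2: lead(18x² − 66x + 30) ÷ lead(D) = 18x² ÷ 2x = 9x. Subtract (9x)·D = 18x² − 54x. Remainder: −12x + 30.
Step 3: lead(−12x + 30) ÷ lead(D) = −12x ÷ 2x = −6. Subtract (−6)·D = −12x + 36. Remainder: −6.

R(x) = −6, so D(x) is not a factor of P(x). no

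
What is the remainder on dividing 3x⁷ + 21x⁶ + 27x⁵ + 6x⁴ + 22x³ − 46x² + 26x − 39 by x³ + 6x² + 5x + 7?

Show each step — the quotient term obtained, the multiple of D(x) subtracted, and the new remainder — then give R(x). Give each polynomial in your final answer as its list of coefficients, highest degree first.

Step 1: lead(3x⁷ + 21x⁶ + 27x⁵ + 6x⁴ + 22x³ − 46x² + 26x − 39) ÷ lead(D) = 3x⁷ ÷ x³ = 3x⁴. Subtract (3x⁴)·D = 3x⁷ + 18x⁶ + 15x⁵ + 21x⁴. Remainder: 3x⁶ + 12x⁵ − 15x⁴ + 22x³ − 46x² + 26x − 39.
Step 2: lead(3x⁶ + 12x⁵ − 15x⁴ + 22x³ − 46x² + 26x − 39) ÷ lead(D) = 3x⁶ ÷ x³ = 3x³. Subtract (3x³)·D = 3x⁶ + 18x⁵ + 15x⁴ + 21x³. Remainder: −6x⁵ − 30x⁴ + x³ − 46x² + 26x − 39.
Step 3: lead(−6x⁵ − 30x⁴ + x³ − 46x² + 26x − 39) ÷ lead(D) = −6x⁵ ÷ x³ = −6x². Subtract (−6x²)·D = −6x⁵ − 36x⁴ − 30x³ − 42x². Remainder: 6x⁴ + 31x³ − 4x² + 26x − 39.
Step 4: lead(6x⁴ + 31x³ − 4x² + 26x − 39) ÷ lead(D) = 6x⁴ ÷ x³ = 6x. Subtract (6x)·D = 6x⁴ + 36x³ + 30x² + 42x. Remainder: −5x³ − 34x² − 16x − 39.
Step 5: lead(−5x³ − 34x² − 16x − 39) ÷ lead(D) = −5x³ ÷ x³ = −5. Subtract (−5)·D = −5x³ − 30x² − 25x − 35. Remainder: −4x² + 9x − 4.

R = [-4, 9, -4]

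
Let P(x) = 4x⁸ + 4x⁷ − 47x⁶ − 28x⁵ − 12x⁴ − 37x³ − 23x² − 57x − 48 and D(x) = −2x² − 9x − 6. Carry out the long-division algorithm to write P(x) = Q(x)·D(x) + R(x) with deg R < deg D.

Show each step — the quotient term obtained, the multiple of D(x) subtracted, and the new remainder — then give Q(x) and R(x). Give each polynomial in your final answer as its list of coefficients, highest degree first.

Step 1: lead(4x⁸ + 4x⁷ − 47x⁶ − 28x⁵ − 12x⁴ − 37x³ − 23x² − 57x − 48) ÷ lead(D) = 4x⁸ ÷ −2x² = −2x⁶. Subtract (−2x⁶)·D = 4x⁸ + 18x⁷ + 12x⁶. Remainder: −14x⁷ − 59x⁶ − 28x⁵ − 12x⁴ − 37x³ − 23x² − 57x − 48.
Step 2: lead(−14x⁷ − 59x⁶ − 28x⁵ − 12x⁴ − 37x³ − 23x² − 57x − 48) ÷ lead(D) = −14x⁷ ÷ −2x² = 7x⁵. Subtract (7x⁵)·D = −14x⁷ − 63x⁶ − 42x⁵. Remainder: 4x⁶ + 14x⁵ − 12x⁴ − 37x³ − 23x² − 57x − 48.
Step 3: lead(4x⁶ + 14x⁵ − 12x⁴ − 37x³ − 23x² − 57x − 48) ÷ lead(D) = 4x⁶ ÷ −2x² = −2x⁴. Subtract (−2x⁴)·D = 4x⁶ + 18x⁵ + 12x⁴. Remainder: −4x⁵ − 24x⁴ − 37x³ − 23x² − 57x − 48.
Step 4: lead(−4x⁵ − 24x⁴ − 37x³ − 23x² − 57x − 48) ÷ lead(D) = −4x⁵ ÷ −2x² = 2x³. Subtract (2x³)·D = −4x⁵ − 18x⁴ − 12x³. Remainder: −6x⁴ − 25x³ − 23x² − 57x − 48.
Step 5: lead(−6x⁴ − 25x³ − 23x² − 57x − 48) ÷ lead(D) = −6x⁴ ÷ −2x² = 3x². Subtract (3x²)·D = −6x⁴ − 27x³ − 18x². Remainder: 2x³ − 5x² − 57x − 48.
Step 6: lead(2x³ − 5x² − 57x − 48) ÷ lead(D) = 2x³ ÷ −2x² = −x. Subtract (−x)·D = 2x³ + 9x² + 6x. Remainder: −14x² − 63x − 48.
Step 7: lead(−14x² − 63x − 48) ÷ lead(D) = −14x² ÷ −2x² = 7. Subtract (7)·D = −14x² − 63x − 42. Remainder: −6.

Q = [-2, 7, -2, 2, 3, -1, 7]; R = [-6]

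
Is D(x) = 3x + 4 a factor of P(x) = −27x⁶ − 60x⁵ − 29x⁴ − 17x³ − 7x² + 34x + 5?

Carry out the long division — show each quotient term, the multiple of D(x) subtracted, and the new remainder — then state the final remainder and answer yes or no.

R(x) = −3, so D(x) is not a factor of P(x). no

Step 1: lead(−27x⁶ − 60x⁵ − 29x⁴ − 17x³ − 7x² + 34x + 5) ÷ lead(D) = −27x⁶ ÷ 3x = −9x⁵. Subtract (−9x⁵)·D = −27x⁶ − 36x⁵. Remainder: −24x⁵ − 29x⁴ − 17x³ − 7x² + 34x + 5.
Step 2: lead(−24x⁵ − 29x⁴ − 17x³ − 7x² + 34x + 5) ÷ lead(D) = −24x⁵ ÷ 3x = −8x⁴. Subtract (−8x⁴)·D = −24x⁵ − 32x⁴. Remainder: 3x⁴ − 17x³ − 7x² + 34x + 5.
Step 3: lead(3x⁴ − 17x³ − 7x² + 34x + 5) ÷ lead(D) = 3x⁴ ÷ 3x = x³. Subtract (x³)·D = 3x⁴ + 4x³. Remainder: −21x³ − 7x² + 34x + 5.
Step 4: lead(−21x³ − 7x² + 34x + 5) ÷ lead(D) = −21x³ ÷ 3x = −7x². Subtract (−7x²)·D = −21x³ − 28x². Remainder: 21x² + 34x + 5.
Step 5: lead(21x² + 34x + 5) ÷ lead(D) = 21x² ÷ 3x = 7x. Subtract (7x)·D = 21x² + 28x. Remainder: 6x + 5.
Step 6: lead(6x + 5) ÷ lead(D) = 6x ÷ 3x = 2. Subtract (2)·D = 6x + 8. Remainder: −3.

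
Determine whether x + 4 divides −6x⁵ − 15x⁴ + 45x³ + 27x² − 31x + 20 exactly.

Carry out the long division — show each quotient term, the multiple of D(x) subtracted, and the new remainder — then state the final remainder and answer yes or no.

R(x) = 0, so D(x) is a factor of P(x). yes

Step 1: lead(−6x⁵ − 15x⁴ + 45x³ + 27x² − 31x + 20) ÷ lead(D) = −6x⁵ ÷ x = −6x⁴. Subtract (−6x⁴)·D = −6x⁵ − 24x⁴. Remainder: 9x⁴ + 45x³ + 27x² − 31x + 20.
Step 2: lead(9x⁴ + 45x³ + 27x² − 31x + 20) ÷ lead(D) = 9x⁴ ÷ x = 9x³. Subtract (9x³)·D = 9x⁴ + 36x³. Remainder: 9x³ + 27x² − 31x + 20.
Step 3: lead(9x³ + 27x² − 31x + 20) ÷ lead(D) = 9x³ ÷ x = 9x². Subtract (9x²)·D = 9x³ + 36x². Remainder: −9x² − 31x + 20.
Step 4: lead(−9x² − 31x + 20) ÷ lead(D) = −9x² ÷ x = −9x. Subtract (−9x)·D = −9x² − 36x. Remainder: 5x + 20.
Step 5: lead(5x + 20) ÷ lead(D) = 5x ÷ x = 5. Subtract (5)·D = 5x + 20. Remainder: 0.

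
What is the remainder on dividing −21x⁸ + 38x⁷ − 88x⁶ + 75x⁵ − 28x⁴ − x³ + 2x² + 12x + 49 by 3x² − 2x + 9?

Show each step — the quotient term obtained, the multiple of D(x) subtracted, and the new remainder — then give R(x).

R(x) = 4x + 4

Step 1: lead(−21x⁸ + 38x⁷ − 88x⁶ + 75x⁵ − 28x⁴ − x³ + 2x² + 12x + 49) ÷ lead(D) = −21x⁸ ÷ 3x² = −7x⁶. Subtract (−7x⁶)·D = −21x⁸ + 14x⁷ − 63x⁶. Remainder: 24x⁷ − 25x⁶ + 75x⁵ − 28x⁴ − x³ + 2x² + 12x + 49.
Step 2: lead(24x⁷ − 25x⁶ + 75x⁵ − 28x⁴ − x³ + 2x² + 12x + 49) ÷ lead(D) = 24x⁷ ÷ 3x² = 8x⁵. Subtract (8x⁵)·D = 24x⁷ − 16x⁶ + 72x⁵. Remainder: −9x⁶ + 3x⁵ − 28x⁴ − x³ + 2x² + 12x + 49.
Step 3: lead(−9x⁶ + 3x⁵ − 28x⁴ − x³ + 2x² + 12x + 49) ÷ lead(D) = −9x⁶ ÷ 3x² = −3x⁴. Subtract (−3x⁴)·D = −9x⁶ + 6x⁵ − 27x⁴. Remainder: −3x⁵ − x⁴ − x³ + 2x² + 12x + 49.
Step 4: lead(−3x⁵ − x⁴ − x³ + 2x² + 12x + 49) ÷ lead(D) = −3x⁵ ÷ 3x² = −x³. Subtract (−x³)·D = −3x⁵ + 2x⁴ − 9x³. Remainder: −3x⁴ + 8x³ + 2x² + 12x + 49.
Step 5: lead(−3x⁴ + 8x³ + 2x² + 12x + 49) ÷ lead(D) = −3x⁴ ÷ 3x² = −x². Subtract (−x²)·D = −3x⁴ + 2x³ − 9x². Remainder: 6x³ + 11x² + 12x + 49.
Step 6: lead(6x³ + 11x² + 12x + 49) ÷ lead(D) = 6x³ ÷ 3x² = 2x. Subtract (2x)·D = 6x³ − 4x² + 18x. Remainder: 15x² − 6x + 49.
Step 7: lead(15x² − 6x + 49) ÷ lead(D) = 15x² ÷ 3x² = 5. Subtract (5)·D = 15x² − 10x + 45. Remainder: 4x + 4.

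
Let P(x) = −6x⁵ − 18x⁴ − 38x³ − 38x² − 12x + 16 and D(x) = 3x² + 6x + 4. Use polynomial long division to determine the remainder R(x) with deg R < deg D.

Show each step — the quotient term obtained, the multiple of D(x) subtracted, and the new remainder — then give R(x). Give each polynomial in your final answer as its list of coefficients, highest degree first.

R = [8]

Step 1: lead(−6x⁵ − 18x⁴ − 38x³ − 38x² − 12x + 16) ÷ lead(D) = −6x⁵ ÷ 3x² = −2x³. Subtract (−2x³)·D = −6x⁵ − 12x⁴ − 8x³. Remainder: −6x⁴ − 30x³ − 38x² − 12x + 16.
Step 2: lead(−6x⁴ − 30x³ − 38x² − 12x + 16) ÷ lead(D) = −6x⁴ ÷ 3x² = −2x². Subtract (−2x²)·D = −6x⁴ − 12x³ − 8x². Remainder: −18x³ − 30x² − 12x + 16.
Step 3: lead(−18x³ − 30x² − 12x + 16) ÷ lead(D) = −18x³ ÷ 3x² = −6x. Subtract (−6x)·D = −18x³ − 36x² − 24x. Remainder: 6x² + 12x + 16.
Step 4: lead(6x² + 12x + 16) ÷ lead(D) = 6x² ÷ 3x² = 2. Subtract (2)·D = 6x² + 12x + 8. Remainder: 8.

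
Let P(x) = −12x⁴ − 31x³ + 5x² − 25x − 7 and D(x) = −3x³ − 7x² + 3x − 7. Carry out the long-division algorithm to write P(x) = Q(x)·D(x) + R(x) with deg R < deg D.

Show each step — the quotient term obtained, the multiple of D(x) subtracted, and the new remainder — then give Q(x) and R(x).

Step 1: lead(−12x⁴ − 31x³ + 5x² − 25x − 7) ÷ lead(D) = −12x⁴ ÷ −3x³ = 4x. Subtract (4x)·D = −12x⁴ − 28x³ + 12x² − 28x. Remainder: −3x³ − 7x² + 3x − 7.
Step 2: lead(−3x³ − 7x² + 3x − 7) ÷ lead(D) = −3x³ ÷ −3x³ = 1. Subtract (1)·D = −3x³ − 7x² + 3x − 7. Remainder: 0.

Q(x) = 4x + 1; R(x) = 0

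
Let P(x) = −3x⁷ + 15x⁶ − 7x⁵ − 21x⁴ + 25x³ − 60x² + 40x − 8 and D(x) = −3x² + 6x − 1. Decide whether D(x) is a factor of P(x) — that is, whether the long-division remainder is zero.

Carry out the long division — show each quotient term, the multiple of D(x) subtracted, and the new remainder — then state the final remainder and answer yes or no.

Step 1: lead(−3x⁷ + 15x⁶ − 7x⁵ − 21x⁴ + 25x³ − 60x² + 40x − 8) ÷ lead(D) = −3x⁷ ÷ −3x² = x⁵. Subtract (x⁵)·D = −3x⁷ + 6x⁶ − x⁵. Remainder: 9x⁶ − 6x⁵ − 21x⁴ + 25x³ − 60x² + 40x − 8.
Step 2: lead(9x⁶ − 6x⁵ − 21x⁴ + 25x³ − 60x² + 40x − 8) ÷ lead(D) = 9x⁶ ÷ −3x² = −3x⁴. Subtract (−3x⁴)·D = 9x⁶ − 18x⁵ + 3x⁴. Remainder: 12x⁵ − 24x⁴ + 25x³ − 60x² + 40x − 8.
Step 3: lead(12x⁵ − 24x⁴ + 25x³ − 60x² + 40x − 8) ÷ lead(D) = 12x⁵ ÷ −3x² = −4x³. Subtract (−4x³)·D = 12x⁵ − 24x⁴ + 4x³. Remainder: 21x³ − 60x² + 40x − 8.
Step 4: lead(21x³ − 60x² + 40x − 8) ÷ lead(D) = 21x³ ÷ −3x² = −7x. Subtract (−7x)·D = 21x³ − 42x² + 7x. Remainder: −18x² + 33x − 8.
Step 5: lead(−18x² + 33x − 8) ÷ lead(D) = −18x² ÷ −3x² = 6. Subtract (6)·D = −18x² + 36x − 6. Remainder: −3x − 2.

R(x) = −3x − 2, so D(x) is not a factor of P(x). no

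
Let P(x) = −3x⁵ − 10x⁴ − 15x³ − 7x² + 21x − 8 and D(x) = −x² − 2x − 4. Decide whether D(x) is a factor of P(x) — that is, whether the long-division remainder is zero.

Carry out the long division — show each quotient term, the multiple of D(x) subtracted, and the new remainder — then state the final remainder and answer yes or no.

R(x) = 3x − 4, so D(x) is not a factor of P(x). no

Step 1: lead(−3x⁵ − 10x⁴ − 15x³ − 7x² + 21x − 8) ÷ lead(D) = −3x⁵ ÷ −x² = 3x³. Subtract (3x³)·D = −3x⁵ − 6x⁴ − 12x³. Remainder: −4x⁴ − 3x³ − 7x² + 21x − 8.
Step 2: lead(−4x⁴ − 3x³ − 7x² + 21x − 8) ÷ lead(D) = −4x⁴ ÷ −x² = 4x². Subtract (4x²)·D = −4x⁴ − 8x³ − 16x². Remainder: 5x³ + 9x² + 21x − 8.
Step 3: lead(5x³ + 9x² + 21x − 8) ÷ lead(D) = 5x³ ÷ −x² = −5x. Subtract (−5x)·D = 5x³ + 10x² + 20x. Remainder: −x² + x − 8.
Step 4: lead(−x² + x − 8) ÷ lead(D) = −x² ÷ −x² = 1. Subtract (1)·D = −x² − 2x − 4. Remainder: 3x − 4.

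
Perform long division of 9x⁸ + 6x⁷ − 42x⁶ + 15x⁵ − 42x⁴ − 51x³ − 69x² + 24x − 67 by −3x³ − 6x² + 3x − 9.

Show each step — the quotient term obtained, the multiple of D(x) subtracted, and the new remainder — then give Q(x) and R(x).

Step 1: lead(9x⁸ + 6x⁷ − 42x⁶ + 15x⁵ − 42x⁴ − 51x³ − 69x² + 24x − 67) ÷ lead(D) = 9x⁸ ÷ −3x³ = −3x⁵. Subtract (−3x⁵)·D = 9x⁸ + 18x⁷ − 9x⁶ + 27x⁵. Remainder: −12x⁷ − 33x⁶ − 12x⁵ − 42x⁴ − 51x³ − 69x² + 24x − 67.
Step 2: lead(−12x⁷ − 33x⁶ − 12x⁵ − 42x⁴ − 51x³ − 69x² + 24x − 67) ÷ lead(D) = −12x⁷ ÷ −3x³ = 4x⁴. Subtract (4x⁴)·D = −12x⁷ − 24x⁶ + 12x⁵ − 36x⁴. Remainder: −9x⁶ − 24x⁵ − 6x⁴ − 51x³ − 69x² + 24x − 67.
Step 3: lead(−9x⁶ − 24x⁵ − 6x⁴ − 51x³ − 69x² + 24x − 67) ÷ lead(D) = −9x⁶ ÷ −3x³ = 3x³. Subtract (3x³)·D = −9x⁶ − 18x⁵ + 9x⁴ − 27x³. Remainder: −6x⁵ − 15x⁴ − 24x³ − 69x² + 24x − 67.
Step 4: lead(−6x⁵ − 15x⁴ − 24x³ − 69x² + 24x − 67) ÷ lead(D) = −6x⁵ ÷ −3x³ = 2x². Subtract (2x²)·D = −6x⁵ − 12x⁴ + 6x³ − 18x². Remainder: −3x⁴ − 30x³ − 51x² + 24x − 67.
Step 5: lead(−3x⁴ − 30x³ − 51x² + 24x − 67) ÷ lead(D) = −3x⁴ ÷ −3x³ = x. Subtract (x)·D = −3x⁴ − 6x³ + 3x² − 9x. Remainder: −24x³ − 54x² + 33x − 67.
Step 6: lead(−24x³ − 54x² + 33x − 67) ÷ lead(D) = −24x³ ÷ −3x³ = 8. Subtract (8)·D = −24x³ − 48x² + 24x − 72. Remainder: −6x² + 9x + 5.

Q(x) = −3x⁵ + 4x⁴ + 3x³ + 2x² + x + 8; R(x) = −6x² + 9x + 5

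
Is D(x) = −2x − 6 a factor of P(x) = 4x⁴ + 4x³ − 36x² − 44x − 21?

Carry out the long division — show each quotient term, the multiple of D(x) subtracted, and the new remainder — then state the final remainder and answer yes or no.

Step 1: lead(4x⁴ + 4x³ − 36x² − 44x − 21) ÷ lead(D) = 4x⁴ ÷ −2x = −2x³. Subtract (−2x³)·D = 4x⁴ + 12x³. Remainder: −8x³ − 36x² − 44x − 21.
Step 2: lead(−8x³ − 36x² − 44x − 21) ÷ lead(D) = −8x³ ÷ −2x = 4x². Subtract (4x²)·D = −8x³ − 24x². Remainder: −12x² − 44x − 21.
Step 3: lead(−12x² − 44x − 21) ÷ lead(D) = −12x² ÷ −2x = 6x. Subtract (6x)·D = −12x² − 36x. Remainder: −8x − 21.
Step 4: lead(−8x − 21) ÷ lead(D) = −8x ÷ −2x = 4. Subtract (4)·D = −8x − 24. Remainder: 3.

R(x) = 3, so D(x) is not a factor of P(x). no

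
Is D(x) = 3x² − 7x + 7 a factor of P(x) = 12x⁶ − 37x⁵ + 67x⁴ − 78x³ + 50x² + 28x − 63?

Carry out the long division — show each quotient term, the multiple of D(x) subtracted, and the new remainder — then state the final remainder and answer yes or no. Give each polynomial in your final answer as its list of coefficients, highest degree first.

R = [0], so D(x) is a factor of P(x). yes

Step 1: lead(12x⁶ − 37x⁵ + 67x⁴ − 78x³ + 50x² + 28x − 63) ÷ lead(D) = 12x⁶ ÷ 3x² = 4x⁴. Subtract (4x⁴)·D = 12x⁶ − 28x⁵ + 28x⁴. Remainder: −9x⁵ + 39x⁴ − 78x³ + 50x² + 28x − 63.
Step 2: lead(−9x⁵ + 39x⁴ − 78x³ + 50x² + 28x − 63) ÷ lead(D) = −9x⁵ ÷ 3x² = −3x³. Subtract (−3x³)·D = −9x⁵ + 21x⁴ − 21x³. Remainder: 18x⁴ − 57x³ + 50x² + 28x − 63.
Step 3: lead(18x⁴ − 57x³ + 50x² + 28x − 63) ÷ lead(D) = 18x⁴ ÷ 3x² = 6x². Subtract (6x²)·D = 18x⁴ − 42x³ + 42x². Remainder: −15x³ + 8x² + 28x − 63.
Step 4: lead(−15x³ + 8x² + 28x − 63) ÷ lead(D) = −15x³ ÷ 3x² = −5x. Subtract (−5x)·D = −15x³ + 35x² − 35x. Remainder: −27x² + 63x − 63.
Step 5: lead(−27x² + 63x − 63) ÷ lead(D) = −27x² ÷ 3x² = −9. Subtract (−9)·D = −27x² + 63x − 63. Remainder: 0.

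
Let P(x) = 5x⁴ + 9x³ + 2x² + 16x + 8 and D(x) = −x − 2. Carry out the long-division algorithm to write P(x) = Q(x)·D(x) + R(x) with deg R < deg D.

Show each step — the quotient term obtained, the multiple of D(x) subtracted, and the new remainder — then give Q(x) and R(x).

Q(x) = −5x³ + x² − 4x − 8; R(x) = −8

Step 1: lead(5x⁴ + 9x³ + 2x² + 16x + 8) ÷ lead(D) = 5x⁴ ÷ −x = −5x³. Subtract (−5x³)·D = 5x⁴ + 10x³. Remainder: −x³ + 2x² + 16x + 8.
Step 2: lead(−x³ + 2x² + 16x + 8) ÷ lead(D) = −x³ ÷ −x = x². Subtract (x²)·D = −x³ − 2x². Remainder: 4x² + 16x + 8.
Step 3: lead(4x² + 16x + 8) ÷ lead(D) = 4x² ÷ −x = −4x. Subtract (−4x)·D = 4x² + 8x. Remainder: 8x + 8.
Step 4: lead(8x + 8) ÷ lead(D) = 8x ÷ −x = −8. Subtract (−8)·D = 8x + 16. Remainder: −8.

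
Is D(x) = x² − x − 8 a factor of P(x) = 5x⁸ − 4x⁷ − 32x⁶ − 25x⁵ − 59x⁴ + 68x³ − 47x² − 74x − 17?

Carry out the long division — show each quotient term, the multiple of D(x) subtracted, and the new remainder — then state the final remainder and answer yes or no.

Step 1: lead(5x⁸ − 4x⁷ − 32x⁶ − 25x⁵ − 59x⁴ + 68x³ − 47x² − 74x − 17) ÷ lead(D) = 5x⁸ ÷ x² = 5x⁶. Subtract (5x⁶)·D = 5x⁸ − 5x⁷ − 40x⁶. Remainder: x⁷ + 8x⁶ − 25x⁵ − 59x⁴ + 68x³ − 47x² − 74x − 17.
Step 2: lead(x⁷ + 8x⁶ − 25x⁵ − 59x⁴ + 68x³ − 47x² − 74x − 17) ÷ lead(D) = x⁷ ÷ x² = x⁵. Subtract (x⁵)·D = x⁷ − x⁶ − 8x⁵. Remainder: 9x⁶ − 17x⁵ − 59x⁴ + 68x³ − 47x² − 74x − 17.
Step 3: lead(9x⁶ − 17x⁵ − 59x⁴ + 68x³ − 47x² − 74x − 17) ÷ lead(D) = 9x⁶ ÷ x² = 9x⁴. Subtract (9x⁴)·D = 9x⁶ − 9x⁵ − 72x⁴. Remainder: −8x⁵ + 13x⁴ + 68x³ − 47x² − 74x − 17.
Step 4: lead(−8x⁵ + 13x⁴ + 68x³ − 47x² − 74x − 17) ÷ lead(D) = −8x⁵ ÷ x² = −8x³. Subtract (−8x³)·D = −8x⁵ + 8x⁴ + 64x³. Remainder: 5x⁴ + 4x³ − 47x² − 74x − 17.
Step 5: lead(5x⁴ + 4x³ − 47x² − 74x − 17) ÷ lead(D) = 5x⁴ ÷ x² = 5x². Subtract (5x²)·D = 5x⁴ − 5x³ − 40x². Remainder: 9x³ − 7x² − 74x − 17.
Step 6: lead(9x³ − 7x² − 74x − 17) ÷ lead(D) = 9x³ ÷ x² = 9x. Subtract (9x)·D = 9x³ − 9x² − 72x. Remainder: 2x² − 2x − 17.
Step 7: lead(2x² − 2x − 17) ÷ lead(D) = 2x² ÷ x² = 2. Subtract (2)·D = 2x² − 2x − 16. Remainder: −1.

R(x) = −1, so D(x) is not a factor of P(x). no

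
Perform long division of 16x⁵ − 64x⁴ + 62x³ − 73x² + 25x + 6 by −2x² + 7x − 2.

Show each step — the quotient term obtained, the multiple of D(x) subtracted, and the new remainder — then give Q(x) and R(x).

Q(x) = −8x³ + 4x² − 9x + 1; R(x) = 8

Step 1: lead(16x⁵ − 64x⁴ + 62x³ − 73x² + 25x + 6) ÷ lead(D) = 16x⁵ ÷ −2x² = −8x³. Subtract (−8x³)·D = 16x⁵ − 56x⁴ + 16x³. Remainder: −8x⁴ + 46x³ − 73x² + 25x + 6.
Step 2: lead(−8x⁴ + 46x³ − 73x² + 25x + 6) ÷ lead(D) = −8x⁴ ÷ −2x² = 4x². Subtract (4x²)·D = −8x⁴ + 28x³ − 8x². Remainder: 18x³ − 65x² + 25x + 6.
Step 3: lead(18x³ − 65x² + 25x + 6) ÷ lead(D) = 18x³ ÷ −2x² = −9x. Subtract (−9x)·D = 18x³ − 63x² + 18x. Remainder: −2x² + 7x + 6.
Step 4: lead(−2x² + 7x + 6) ÷ lead(D) = −2x² ÷ −2x² = 1. Subtract (1)·D = −2x² + 7x − 2. Remainder: 8.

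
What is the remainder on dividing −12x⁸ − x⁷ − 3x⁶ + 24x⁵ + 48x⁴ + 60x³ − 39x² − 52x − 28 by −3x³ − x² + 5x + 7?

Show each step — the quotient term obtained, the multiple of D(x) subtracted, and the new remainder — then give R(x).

R(x) = −3x² + x + 7

Step 1: lead(−12x⁸ − x⁷ − 3x⁶ + 24x⁵ + 48x⁴ + 60x³ − 39x² − 52x − 28) ÷ lead(D) = −12x⁸ ÷ −3x³ = 4x⁵. Subtract (4x⁵)·D = −12x⁸ − 4x⁷ + 20x⁶ + 28x⁵. Remainder: 3x⁷ − 23x⁶ − 4x⁵ + 48x⁴ + 60x³ − 39x² − 52x − 28.
Step 2: lead(3x⁷ − 23x⁶ − 4x⁵ + 48x⁴ + 60x³ − 39x² − 52x − 28) ÷ lead(D) = 3x⁷ ÷ −3x³ = −x⁴. Subtract (−x⁴)·D = 3x⁷ + x⁶ − 5x⁵ − 7x⁴. Remainder: −24x⁶ + x⁵ + 55x⁴ + 60x³ − 39x² − 52x − 28.
Step 3: lead(−24x⁶ + x⁵ + 55x⁴ + 60x³ − 39x² − 52x − 28) ÷ lead(D) = −24x⁶ ÷ −3x³ = 8x³. Subtract (8x³)·D = −24x⁶ − 8x⁵ + 40x⁴ + 56x³. Remainder: 9x⁵ + 15x⁴ + 4x³ − 39x² − 52x − 28.
Step 4: lead(9x⁵ + 15x⁴ + 4x³ − 39x² − 52x − 28) ÷ lead(D) = 9x⁵ ÷ −3x³ = −3x². Subtract (−3x²)·D = 9x⁵ + 3x⁴ − 15x³ − 21x². Remainder: 12x⁴ + 19x³ − 18x² − 52x − 28.
Step 5: lead(12x⁴ + 19x³ − 18x² − 52x − 28) ÷ lead(D) = 12x⁴ ÷ −3x³ = −4x. Subtract (−4x)·D = 12x⁴ + 4x³ − 20x² − 28x. Remainder: 15x³ + 2x² − 24x − 28.
Step 6: lead(15x³ + 2x² − 24x − 28) ÷ lead(D) = 15x³ ÷ −3x³ = −5. Subtract (−5)·D = 15x³ + 5x² − 25x − 35. Remainder: −3x² + x + 7.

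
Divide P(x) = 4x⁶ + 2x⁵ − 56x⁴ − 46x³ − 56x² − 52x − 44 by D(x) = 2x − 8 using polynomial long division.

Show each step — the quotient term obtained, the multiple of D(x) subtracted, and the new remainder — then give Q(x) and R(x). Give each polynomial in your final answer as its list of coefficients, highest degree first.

Step 1: lead(4x⁶ + 2x⁵ − 56x⁴ − 46x³ − 56x² − 52x − 44) ÷ lead(D) = 4x⁶ ÷ 2x = 2x⁵. Subtract (2x⁵)·D = 4x⁶ − 16x⁵. Remainder: 18x⁵ − 56x⁴ − 46x³ − 56x² − 52x − 44.
Step 2: lead(18x⁵ − 56x⁴ − 46x³ − 56x² − 52x − 44) ÷ lead(D) = 18x⁵ ÷ 2x = 9x⁴. Subtract (9x⁴)·D = 18x⁵ − 72x⁴. Remainder: 16x⁴ − 46x³ − 56x² − 52x − 44.
Step 3: lead(16x⁴ − 46x³ − 56x² − 52x − 44) ÷ lead(D) = 16x⁴ ÷ 2x = 8x³. Subtract (8x³)·D = 16x⁴ − 64x³. Remainder: 18x³ − 56x² − 52x − 44.
Step 4: lead(18x³ − 56x² − 52x − 44) ÷ lead(D) = 18x³ ÷ 2x = 9x². Subtract (9x²)·D = 18x³ − 72x². Remainder: 16x² − 52x − 44.
Step 5: lead(16x² − 52x − 44) ÷ lead(D) = 16x² ÷ 2x = 8x. Subtract (8x)·D = 16x² − 64x. Remainder: 12x − 44.
Step 6: lead(12x − 44) ÷ lead(D) = 12x ÷ 2x = 6. Subtract (6)·D = 12x − 48. Remainder: 4.

Q = [2, 9, 8, 9, 8, 6]; R = [4]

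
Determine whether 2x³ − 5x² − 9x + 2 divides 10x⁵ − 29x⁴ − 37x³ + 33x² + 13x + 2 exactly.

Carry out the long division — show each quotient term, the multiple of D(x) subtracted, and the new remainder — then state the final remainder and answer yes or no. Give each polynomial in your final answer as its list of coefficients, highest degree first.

Step 1: lead(10x⁵ − 29x⁴ − 37x³ + 33x² + 13x + 2) ÷ lead(D) = 10x⁵ ÷ 2x³ = 5x². Subtract (5x²)·D = 10x⁵ − 25x⁴ − 45x³ + 10x². Remainder: −4x⁴ + 8x³ + 23x² + 13x + 2.
Step 2: lead(−4x⁴ + 8x³ + 23x² + 13x + 2) ÷ lead(D) = −4x⁴ ÷ 2x³ = −2x. Subtract (−2x)·D = −4x⁴ + 10x³ + 18x² − 4x. Remainder: −2x³ + 5x² + 17x + 2.
Step 3: lead(−2x³ + 5x² + 17x + 2) ÷ lead(D) = −2x³ ÷ 2x³ = −1. Subtract (−1)·D = −2x³ + 5x² + 9x − 2. Remainder: 8x + 4.

R = [8, 4], so D(x) is not a factor of P(x). no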